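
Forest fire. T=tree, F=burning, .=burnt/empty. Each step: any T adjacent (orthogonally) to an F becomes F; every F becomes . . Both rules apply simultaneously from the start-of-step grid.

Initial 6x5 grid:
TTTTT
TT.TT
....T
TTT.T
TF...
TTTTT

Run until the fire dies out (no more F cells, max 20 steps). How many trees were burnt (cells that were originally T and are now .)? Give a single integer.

Answer: 9

Derivation:
Step 1: +3 fires, +1 burnt (F count now 3)
Step 2: +4 fires, +3 burnt (F count now 4)
Step 3: +1 fires, +4 burnt (F count now 1)
Step 4: +1 fires, +1 burnt (F count now 1)
Step 5: +0 fires, +1 burnt (F count now 0)
Fire out after step 5
Initially T: 20, now '.': 19
Total burnt (originally-T cells now '.'): 9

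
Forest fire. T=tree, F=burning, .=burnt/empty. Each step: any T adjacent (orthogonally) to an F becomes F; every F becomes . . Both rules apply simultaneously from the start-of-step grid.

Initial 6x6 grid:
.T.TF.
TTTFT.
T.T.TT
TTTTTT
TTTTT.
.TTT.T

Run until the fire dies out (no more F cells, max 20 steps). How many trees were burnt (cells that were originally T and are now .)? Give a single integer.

Step 1: +3 fires, +2 burnt (F count now 3)
Step 2: +3 fires, +3 burnt (F count now 3)
Step 3: +5 fires, +3 burnt (F count now 5)
Step 4: +6 fires, +5 burnt (F count now 6)
Step 5: +4 fires, +6 burnt (F count now 4)
Step 6: +3 fires, +4 burnt (F count now 3)
Step 7: +0 fires, +3 burnt (F count now 0)
Fire out after step 7
Initially T: 25, now '.': 35
Total burnt (originally-T cells now '.'): 24

Answer: 24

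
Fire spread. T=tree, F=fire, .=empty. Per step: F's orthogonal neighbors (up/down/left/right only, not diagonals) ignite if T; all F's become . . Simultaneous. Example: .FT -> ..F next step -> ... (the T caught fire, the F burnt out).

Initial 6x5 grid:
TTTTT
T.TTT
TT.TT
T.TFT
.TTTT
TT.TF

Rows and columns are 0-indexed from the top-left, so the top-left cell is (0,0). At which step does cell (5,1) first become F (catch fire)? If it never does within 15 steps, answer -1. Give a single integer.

Step 1: cell (5,1)='T' (+6 fires, +2 burnt)
Step 2: cell (5,1)='T' (+3 fires, +6 burnt)
Step 3: cell (5,1)='T' (+4 fires, +3 burnt)
Step 4: cell (5,1)='F' (+3 fires, +4 burnt)
  -> target ignites at step 4
Step 5: cell (5,1)='.' (+2 fires, +3 burnt)
Step 6: cell (5,1)='.' (+1 fires, +2 burnt)
Step 7: cell (5,1)='.' (+1 fires, +1 burnt)
Step 8: cell (5,1)='.' (+1 fires, +1 burnt)
Step 9: cell (5,1)='.' (+2 fires, +1 burnt)
Step 10: cell (5,1)='.' (+0 fires, +2 burnt)
  fire out at step 10

4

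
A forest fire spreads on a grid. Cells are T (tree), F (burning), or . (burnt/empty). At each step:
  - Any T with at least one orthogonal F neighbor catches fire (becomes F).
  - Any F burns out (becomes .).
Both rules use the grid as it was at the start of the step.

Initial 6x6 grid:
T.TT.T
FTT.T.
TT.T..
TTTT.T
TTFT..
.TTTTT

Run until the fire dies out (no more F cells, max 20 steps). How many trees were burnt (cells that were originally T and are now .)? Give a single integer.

Step 1: +7 fires, +2 burnt (F count now 7)
Step 2: +8 fires, +7 burnt (F count now 8)
Step 3: +3 fires, +8 burnt (F count now 3)
Step 4: +2 fires, +3 burnt (F count now 2)
Step 5: +0 fires, +2 burnt (F count now 0)
Fire out after step 5
Initially T: 23, now '.': 33
Total burnt (originally-T cells now '.'): 20

Answer: 20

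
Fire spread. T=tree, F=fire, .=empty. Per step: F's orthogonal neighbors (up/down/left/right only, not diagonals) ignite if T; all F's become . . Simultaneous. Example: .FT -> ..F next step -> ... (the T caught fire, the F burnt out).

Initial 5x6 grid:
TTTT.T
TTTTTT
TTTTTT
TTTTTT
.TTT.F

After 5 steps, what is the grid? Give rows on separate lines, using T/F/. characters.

Step 1: 1 trees catch fire, 1 burn out
  TTTT.T
  TTTTTT
  TTTTTT
  TTTTTF
  .TTT..
Step 2: 2 trees catch fire, 1 burn out
  TTTT.T
  TTTTTT
  TTTTTF
  TTTTF.
  .TTT..
Step 3: 3 trees catch fire, 2 burn out
  TTTT.T
  TTTTTF
  TTTTF.
  TTTF..
  .TTT..
Step 4: 5 trees catch fire, 3 burn out
  TTTT.F
  TTTTF.
  TTTF..
  TTF...
  .TTF..
Step 5: 4 trees catch fire, 5 burn out
  TTTT..
  TTTF..
  TTF...
  TF....
  .TF...

TTTT..
TTTF..
TTF...
TF....
.TF...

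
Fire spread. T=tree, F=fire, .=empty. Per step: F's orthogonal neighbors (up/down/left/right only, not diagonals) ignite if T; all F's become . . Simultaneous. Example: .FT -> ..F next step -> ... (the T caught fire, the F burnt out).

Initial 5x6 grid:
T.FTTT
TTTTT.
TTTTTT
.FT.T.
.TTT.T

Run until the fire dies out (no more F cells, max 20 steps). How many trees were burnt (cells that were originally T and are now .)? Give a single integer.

Step 1: +5 fires, +2 burnt (F count now 5)
Step 2: +6 fires, +5 burnt (F count now 6)
Step 3: +5 fires, +6 burnt (F count now 5)
Step 4: +2 fires, +5 burnt (F count now 2)
Step 5: +2 fires, +2 burnt (F count now 2)
Step 6: +0 fires, +2 burnt (F count now 0)
Fire out after step 6
Initially T: 21, now '.': 29
Total burnt (originally-T cells now '.'): 20

Answer: 20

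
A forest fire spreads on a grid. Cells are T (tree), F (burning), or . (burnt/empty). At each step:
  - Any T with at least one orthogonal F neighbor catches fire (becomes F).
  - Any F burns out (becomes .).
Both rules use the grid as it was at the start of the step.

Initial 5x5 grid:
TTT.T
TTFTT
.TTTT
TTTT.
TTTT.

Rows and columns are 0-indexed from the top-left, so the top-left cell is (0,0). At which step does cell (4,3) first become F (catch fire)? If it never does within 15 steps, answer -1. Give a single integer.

Step 1: cell (4,3)='T' (+4 fires, +1 burnt)
Step 2: cell (4,3)='T' (+6 fires, +4 burnt)
Step 3: cell (4,3)='T' (+6 fires, +6 burnt)
Step 4: cell (4,3)='F' (+3 fires, +6 burnt)
  -> target ignites at step 4
Step 5: cell (4,3)='.' (+1 fires, +3 burnt)
Step 6: cell (4,3)='.' (+0 fires, +1 burnt)
  fire out at step 6

4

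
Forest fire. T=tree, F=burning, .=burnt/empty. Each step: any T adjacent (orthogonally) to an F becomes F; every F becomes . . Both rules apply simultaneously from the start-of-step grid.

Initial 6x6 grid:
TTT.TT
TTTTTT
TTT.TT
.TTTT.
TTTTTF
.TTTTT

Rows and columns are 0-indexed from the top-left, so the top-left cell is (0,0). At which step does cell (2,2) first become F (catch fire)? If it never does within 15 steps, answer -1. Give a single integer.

Step 1: cell (2,2)='T' (+2 fires, +1 burnt)
Step 2: cell (2,2)='T' (+3 fires, +2 burnt)
Step 3: cell (2,2)='T' (+4 fires, +3 burnt)
Step 4: cell (2,2)='T' (+5 fires, +4 burnt)
Step 5: cell (2,2)='F' (+7 fires, +5 burnt)
  -> target ignites at step 5
Step 6: cell (2,2)='.' (+3 fires, +7 burnt)
Step 7: cell (2,2)='.' (+3 fires, +3 burnt)
Step 8: cell (2,2)='.' (+2 fires, +3 burnt)
Step 9: cell (2,2)='.' (+1 fires, +2 burnt)
Step 10: cell (2,2)='.' (+0 fires, +1 burnt)
  fire out at step 10

5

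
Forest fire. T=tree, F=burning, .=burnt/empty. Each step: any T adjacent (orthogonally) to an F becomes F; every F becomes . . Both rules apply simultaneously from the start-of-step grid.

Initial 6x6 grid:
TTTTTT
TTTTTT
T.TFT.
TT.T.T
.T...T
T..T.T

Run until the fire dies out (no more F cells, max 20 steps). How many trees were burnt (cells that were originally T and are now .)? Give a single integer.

Step 1: +4 fires, +1 burnt (F count now 4)
Step 2: +3 fires, +4 burnt (F count now 3)
Step 3: +4 fires, +3 burnt (F count now 4)
Step 4: +3 fires, +4 burnt (F count now 3)
Step 5: +2 fires, +3 burnt (F count now 2)
Step 6: +1 fires, +2 burnt (F count now 1)
Step 7: +1 fires, +1 burnt (F count now 1)
Step 8: +1 fires, +1 burnt (F count now 1)
Step 9: +0 fires, +1 burnt (F count now 0)
Fire out after step 9
Initially T: 24, now '.': 31
Total burnt (originally-T cells now '.'): 19

Answer: 19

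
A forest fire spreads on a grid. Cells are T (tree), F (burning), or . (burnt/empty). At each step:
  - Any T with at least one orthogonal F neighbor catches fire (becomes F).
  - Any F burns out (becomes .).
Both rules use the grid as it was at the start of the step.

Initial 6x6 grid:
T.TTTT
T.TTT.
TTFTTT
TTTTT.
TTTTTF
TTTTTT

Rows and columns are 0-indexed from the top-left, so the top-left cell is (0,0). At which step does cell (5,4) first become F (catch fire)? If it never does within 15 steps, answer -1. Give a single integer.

Step 1: cell (5,4)='T' (+6 fires, +2 burnt)
Step 2: cell (5,4)='F' (+10 fires, +6 burnt)
  -> target ignites at step 2
Step 3: cell (5,4)='.' (+8 fires, +10 burnt)
Step 4: cell (5,4)='.' (+4 fires, +8 burnt)
Step 5: cell (5,4)='.' (+2 fires, +4 burnt)
Step 6: cell (5,4)='.' (+0 fires, +2 burnt)
  fire out at step 6

2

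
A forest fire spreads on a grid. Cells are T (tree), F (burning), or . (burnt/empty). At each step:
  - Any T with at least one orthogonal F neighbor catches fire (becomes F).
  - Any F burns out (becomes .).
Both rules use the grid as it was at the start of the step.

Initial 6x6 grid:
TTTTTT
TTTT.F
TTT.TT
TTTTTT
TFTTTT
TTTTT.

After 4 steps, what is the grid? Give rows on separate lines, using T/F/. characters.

Step 1: 6 trees catch fire, 2 burn out
  TTTTTF
  TTTT..
  TTT.TF
  TFTTTT
  F.FTTT
  TFTTT.
Step 2: 9 trees catch fire, 6 burn out
  TTTTF.
  TTTT..
  TFT.F.
  F.FTTF
  ...FTT
  F.FTT.
Step 3: 9 trees catch fire, 9 burn out
  TTTF..
  TFTT..
  F.F...
  ...FF.
  ....FF
  ...FT.
Step 4: 6 trees catch fire, 9 burn out
  TFF...
  F.FF..
  ......
  ......
  ......
  ....F.

TFF...
F.FF..
......
......
......
....F.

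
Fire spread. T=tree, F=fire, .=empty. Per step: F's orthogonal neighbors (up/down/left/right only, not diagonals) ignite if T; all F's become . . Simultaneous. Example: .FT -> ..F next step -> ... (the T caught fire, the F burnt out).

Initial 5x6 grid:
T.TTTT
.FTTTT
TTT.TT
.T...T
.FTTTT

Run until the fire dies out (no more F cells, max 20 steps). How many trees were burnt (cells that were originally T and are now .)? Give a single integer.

Step 1: +4 fires, +2 burnt (F count now 4)
Step 2: +5 fires, +4 burnt (F count now 5)
Step 3: +3 fires, +5 burnt (F count now 3)
Step 4: +4 fires, +3 burnt (F count now 4)
Step 5: +3 fires, +4 burnt (F count now 3)
Step 6: +0 fires, +3 burnt (F count now 0)
Fire out after step 6
Initially T: 20, now '.': 29
Total burnt (originally-T cells now '.'): 19

Answer: 19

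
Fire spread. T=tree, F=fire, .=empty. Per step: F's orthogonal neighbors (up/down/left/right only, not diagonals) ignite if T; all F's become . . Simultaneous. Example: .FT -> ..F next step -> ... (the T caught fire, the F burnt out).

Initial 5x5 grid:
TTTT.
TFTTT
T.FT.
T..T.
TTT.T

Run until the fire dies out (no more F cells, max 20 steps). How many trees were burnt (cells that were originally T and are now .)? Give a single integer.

Answer: 15

Derivation:
Step 1: +4 fires, +2 burnt (F count now 4)
Step 2: +5 fires, +4 burnt (F count now 5)
Step 3: +3 fires, +5 burnt (F count now 3)
Step 4: +1 fires, +3 burnt (F count now 1)
Step 5: +1 fires, +1 burnt (F count now 1)
Step 6: +1 fires, +1 burnt (F count now 1)
Step 7: +0 fires, +1 burnt (F count now 0)
Fire out after step 7
Initially T: 16, now '.': 24
Total burnt (originally-T cells now '.'): 15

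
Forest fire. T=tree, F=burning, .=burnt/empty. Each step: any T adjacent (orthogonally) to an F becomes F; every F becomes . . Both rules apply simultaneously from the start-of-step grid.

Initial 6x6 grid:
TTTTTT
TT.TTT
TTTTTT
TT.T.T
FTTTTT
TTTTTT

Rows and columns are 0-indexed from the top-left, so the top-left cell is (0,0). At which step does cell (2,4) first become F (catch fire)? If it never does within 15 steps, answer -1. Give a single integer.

Step 1: cell (2,4)='T' (+3 fires, +1 burnt)
Step 2: cell (2,4)='T' (+4 fires, +3 burnt)
Step 3: cell (2,4)='T' (+4 fires, +4 burnt)
Step 4: cell (2,4)='T' (+6 fires, +4 burnt)
Step 5: cell (2,4)='T' (+4 fires, +6 burnt)
Step 6: cell (2,4)='F' (+5 fires, +4 burnt)
  -> target ignites at step 6
Step 7: cell (2,4)='.' (+3 fires, +5 burnt)
Step 8: cell (2,4)='.' (+2 fires, +3 burnt)
Step 9: cell (2,4)='.' (+1 fires, +2 burnt)
Step 10: cell (2,4)='.' (+0 fires, +1 burnt)
  fire out at step 10

6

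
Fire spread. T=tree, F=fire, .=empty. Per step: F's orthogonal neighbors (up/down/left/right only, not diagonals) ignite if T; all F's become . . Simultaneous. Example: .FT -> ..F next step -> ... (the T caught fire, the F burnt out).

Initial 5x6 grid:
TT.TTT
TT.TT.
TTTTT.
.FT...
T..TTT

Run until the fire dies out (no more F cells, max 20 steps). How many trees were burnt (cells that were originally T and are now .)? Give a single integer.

Answer: 15

Derivation:
Step 1: +2 fires, +1 burnt (F count now 2)
Step 2: +3 fires, +2 burnt (F count now 3)
Step 3: +3 fires, +3 burnt (F count now 3)
Step 4: +3 fires, +3 burnt (F count now 3)
Step 5: +2 fires, +3 burnt (F count now 2)
Step 6: +1 fires, +2 burnt (F count now 1)
Step 7: +1 fires, +1 burnt (F count now 1)
Step 8: +0 fires, +1 burnt (F count now 0)
Fire out after step 8
Initially T: 19, now '.': 26
Total burnt (originally-T cells now '.'): 15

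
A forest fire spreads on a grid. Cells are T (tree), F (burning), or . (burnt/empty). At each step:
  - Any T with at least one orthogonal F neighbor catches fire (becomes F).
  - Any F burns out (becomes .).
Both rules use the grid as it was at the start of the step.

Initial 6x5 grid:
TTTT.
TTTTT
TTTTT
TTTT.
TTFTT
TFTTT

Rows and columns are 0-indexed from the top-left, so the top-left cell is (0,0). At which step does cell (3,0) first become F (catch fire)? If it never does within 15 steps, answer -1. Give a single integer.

Step 1: cell (3,0)='T' (+5 fires, +2 burnt)
Step 2: cell (3,0)='T' (+6 fires, +5 burnt)
Step 3: cell (3,0)='F' (+5 fires, +6 burnt)
  -> target ignites at step 3
Step 4: cell (3,0)='.' (+5 fires, +5 burnt)
Step 5: cell (3,0)='.' (+4 fires, +5 burnt)
Step 6: cell (3,0)='.' (+1 fires, +4 burnt)
Step 7: cell (3,0)='.' (+0 fires, +1 burnt)
  fire out at step 7

3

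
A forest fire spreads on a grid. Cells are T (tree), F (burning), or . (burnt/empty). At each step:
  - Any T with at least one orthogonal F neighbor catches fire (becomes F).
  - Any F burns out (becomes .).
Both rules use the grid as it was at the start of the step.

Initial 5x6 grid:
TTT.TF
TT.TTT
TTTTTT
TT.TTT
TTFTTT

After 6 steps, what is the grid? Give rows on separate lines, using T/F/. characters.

Step 1: 4 trees catch fire, 2 burn out
  TTT.F.
  TT.TTF
  TTTTTT
  TT.TTT
  TF.FTT
Step 2: 6 trees catch fire, 4 burn out
  TTT...
  TT.TF.
  TTTTTF
  TF.FTT
  F...FT
Step 3: 8 trees catch fire, 6 burn out
  TTT...
  TT.F..
  TFTFF.
  F...FF
  .....F
Step 4: 3 trees catch fire, 8 burn out
  TTT...
  TF....
  F.F...
  ......
  ......
Step 5: 2 trees catch fire, 3 burn out
  TFT...
  F.....
  ......
  ......
  ......
Step 6: 2 trees catch fire, 2 burn out
  F.F...
  ......
  ......
  ......
  ......

F.F...
......
......
......
......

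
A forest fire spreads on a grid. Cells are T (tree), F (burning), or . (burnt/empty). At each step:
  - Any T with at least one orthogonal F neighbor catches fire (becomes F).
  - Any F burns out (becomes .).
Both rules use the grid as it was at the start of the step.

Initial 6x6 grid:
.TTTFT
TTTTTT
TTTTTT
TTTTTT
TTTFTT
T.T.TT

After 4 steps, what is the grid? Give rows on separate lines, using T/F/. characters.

Step 1: 6 trees catch fire, 2 burn out
  .TTF.F
  TTTTFT
  TTTTTT
  TTTFTT
  TTF.FT
  T.T.TT
Step 2: 11 trees catch fire, 6 burn out
  .TF...
  TTTF.F
  TTTFFT
  TTF.FT
  TF...F
  T.F.FT
Step 3: 8 trees catch fire, 11 burn out
  .F....
  TTF...
  TTF..F
  TF...F
  F.....
  T....F
Step 4: 4 trees catch fire, 8 burn out
  ......
  TF....
  TF....
  F.....
  ......
  F.....

......
TF....
TF....
F.....
......
F.....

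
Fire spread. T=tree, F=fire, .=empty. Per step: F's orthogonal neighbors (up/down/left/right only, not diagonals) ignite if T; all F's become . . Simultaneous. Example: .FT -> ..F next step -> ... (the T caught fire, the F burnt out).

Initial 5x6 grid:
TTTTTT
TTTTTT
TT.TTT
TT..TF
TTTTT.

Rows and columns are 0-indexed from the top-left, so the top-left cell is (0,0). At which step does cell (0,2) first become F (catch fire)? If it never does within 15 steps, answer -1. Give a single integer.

Step 1: cell (0,2)='T' (+2 fires, +1 burnt)
Step 2: cell (0,2)='T' (+3 fires, +2 burnt)
Step 3: cell (0,2)='T' (+4 fires, +3 burnt)
Step 4: cell (0,2)='T' (+3 fires, +4 burnt)
Step 5: cell (0,2)='T' (+3 fires, +3 burnt)
Step 6: cell (0,2)='F' (+4 fires, +3 burnt)
  -> target ignites at step 6
Step 7: cell (0,2)='.' (+4 fires, +4 burnt)
Step 8: cell (0,2)='.' (+2 fires, +4 burnt)
Step 9: cell (0,2)='.' (+0 fires, +2 burnt)
  fire out at step 9

6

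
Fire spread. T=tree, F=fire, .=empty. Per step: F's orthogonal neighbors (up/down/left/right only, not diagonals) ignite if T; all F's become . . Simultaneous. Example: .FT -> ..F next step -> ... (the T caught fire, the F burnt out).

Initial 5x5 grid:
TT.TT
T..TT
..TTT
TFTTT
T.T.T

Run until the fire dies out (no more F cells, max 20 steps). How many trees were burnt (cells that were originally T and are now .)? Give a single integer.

Answer: 14

Derivation:
Step 1: +2 fires, +1 burnt (F count now 2)
Step 2: +4 fires, +2 burnt (F count now 4)
Step 3: +2 fires, +4 burnt (F count now 2)
Step 4: +3 fires, +2 burnt (F count now 3)
Step 5: +2 fires, +3 burnt (F count now 2)
Step 6: +1 fires, +2 burnt (F count now 1)
Step 7: +0 fires, +1 burnt (F count now 0)
Fire out after step 7
Initially T: 17, now '.': 22
Total burnt (originally-T cells now '.'): 14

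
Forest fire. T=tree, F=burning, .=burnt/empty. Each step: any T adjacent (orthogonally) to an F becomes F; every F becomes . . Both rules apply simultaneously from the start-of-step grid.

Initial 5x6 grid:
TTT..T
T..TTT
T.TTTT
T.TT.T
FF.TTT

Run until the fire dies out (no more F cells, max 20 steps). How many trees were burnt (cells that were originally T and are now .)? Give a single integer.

Answer: 6

Derivation:
Step 1: +1 fires, +2 burnt (F count now 1)
Step 2: +1 fires, +1 burnt (F count now 1)
Step 3: +1 fires, +1 burnt (F count now 1)
Step 4: +1 fires, +1 burnt (F count now 1)
Step 5: +1 fires, +1 burnt (F count now 1)
Step 6: +1 fires, +1 burnt (F count now 1)
Step 7: +0 fires, +1 burnt (F count now 0)
Fire out after step 7
Initially T: 20, now '.': 16
Total burnt (originally-T cells now '.'): 6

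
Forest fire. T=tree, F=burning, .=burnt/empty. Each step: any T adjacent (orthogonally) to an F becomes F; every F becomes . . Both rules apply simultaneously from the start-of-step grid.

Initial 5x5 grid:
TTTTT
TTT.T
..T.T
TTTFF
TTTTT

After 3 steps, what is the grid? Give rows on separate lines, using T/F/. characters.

Step 1: 4 trees catch fire, 2 burn out
  TTTTT
  TTT.T
  ..T.F
  TTF..
  TTTFF
Step 2: 4 trees catch fire, 4 burn out
  TTTTT
  TTT.F
  ..F..
  TF...
  TTF..
Step 3: 4 trees catch fire, 4 burn out
  TTTTF
  TTF..
  .....
  F....
  TF...

TTTTF
TTF..
.....
F....
TF...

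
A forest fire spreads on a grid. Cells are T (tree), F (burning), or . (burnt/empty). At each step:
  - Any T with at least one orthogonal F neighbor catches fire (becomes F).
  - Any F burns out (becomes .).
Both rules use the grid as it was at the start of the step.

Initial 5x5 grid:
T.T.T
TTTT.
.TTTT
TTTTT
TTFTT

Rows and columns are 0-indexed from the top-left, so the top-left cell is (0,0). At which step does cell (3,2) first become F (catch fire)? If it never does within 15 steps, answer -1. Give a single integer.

Step 1: cell (3,2)='F' (+3 fires, +1 burnt)
  -> target ignites at step 1
Step 2: cell (3,2)='.' (+5 fires, +3 burnt)
Step 3: cell (3,2)='.' (+5 fires, +5 burnt)
Step 4: cell (3,2)='.' (+4 fires, +5 burnt)
Step 5: cell (3,2)='.' (+1 fires, +4 burnt)
Step 6: cell (3,2)='.' (+1 fires, +1 burnt)
Step 7: cell (3,2)='.' (+0 fires, +1 burnt)
  fire out at step 7

1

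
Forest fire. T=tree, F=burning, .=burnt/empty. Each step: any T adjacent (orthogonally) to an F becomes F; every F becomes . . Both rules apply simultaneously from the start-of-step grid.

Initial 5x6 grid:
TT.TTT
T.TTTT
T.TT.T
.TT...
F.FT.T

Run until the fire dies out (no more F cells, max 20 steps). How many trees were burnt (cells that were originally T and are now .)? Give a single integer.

Step 1: +2 fires, +2 burnt (F count now 2)
Step 2: +2 fires, +2 burnt (F count now 2)
Step 3: +2 fires, +2 burnt (F count now 2)
Step 4: +1 fires, +2 burnt (F count now 1)
Step 5: +2 fires, +1 burnt (F count now 2)
Step 6: +2 fires, +2 burnt (F count now 2)
Step 7: +2 fires, +2 burnt (F count now 2)
Step 8: +0 fires, +2 burnt (F count now 0)
Fire out after step 8
Initially T: 18, now '.': 25
Total burnt (originally-T cells now '.'): 13

Answer: 13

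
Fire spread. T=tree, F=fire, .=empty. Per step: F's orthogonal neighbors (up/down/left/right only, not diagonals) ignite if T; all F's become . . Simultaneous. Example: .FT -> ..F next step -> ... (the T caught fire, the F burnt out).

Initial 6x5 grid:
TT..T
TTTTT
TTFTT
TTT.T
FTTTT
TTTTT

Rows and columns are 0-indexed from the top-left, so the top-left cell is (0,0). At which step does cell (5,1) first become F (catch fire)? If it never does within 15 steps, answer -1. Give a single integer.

Step 1: cell (5,1)='T' (+7 fires, +2 burnt)
Step 2: cell (5,1)='F' (+7 fires, +7 burnt)
  -> target ignites at step 2
Step 3: cell (5,1)='.' (+6 fires, +7 burnt)
Step 4: cell (5,1)='.' (+4 fires, +6 burnt)
Step 5: cell (5,1)='.' (+1 fires, +4 burnt)
Step 6: cell (5,1)='.' (+0 fires, +1 burnt)
  fire out at step 6

2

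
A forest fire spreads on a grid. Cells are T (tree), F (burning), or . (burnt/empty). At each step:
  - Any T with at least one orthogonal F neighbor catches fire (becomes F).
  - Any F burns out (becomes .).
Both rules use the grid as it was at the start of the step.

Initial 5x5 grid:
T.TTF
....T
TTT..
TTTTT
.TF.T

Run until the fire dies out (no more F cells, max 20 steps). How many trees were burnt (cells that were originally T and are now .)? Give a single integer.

Answer: 13

Derivation:
Step 1: +4 fires, +2 burnt (F count now 4)
Step 2: +4 fires, +4 burnt (F count now 4)
Step 3: +3 fires, +4 burnt (F count now 3)
Step 4: +2 fires, +3 burnt (F count now 2)
Step 5: +0 fires, +2 burnt (F count now 0)
Fire out after step 5
Initially T: 14, now '.': 24
Total burnt (originally-T cells now '.'): 13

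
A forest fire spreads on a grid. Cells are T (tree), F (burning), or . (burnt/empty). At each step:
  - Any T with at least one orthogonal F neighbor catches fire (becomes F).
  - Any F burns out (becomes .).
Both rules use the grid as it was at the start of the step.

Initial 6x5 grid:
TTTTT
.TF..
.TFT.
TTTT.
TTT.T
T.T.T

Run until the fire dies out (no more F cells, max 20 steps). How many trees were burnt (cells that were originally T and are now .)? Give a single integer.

Step 1: +5 fires, +2 burnt (F count now 5)
Step 2: +5 fires, +5 burnt (F count now 5)
Step 3: +5 fires, +5 burnt (F count now 5)
Step 4: +1 fires, +5 burnt (F count now 1)
Step 5: +1 fires, +1 burnt (F count now 1)
Step 6: +0 fires, +1 burnt (F count now 0)
Fire out after step 6
Initially T: 19, now '.': 28
Total burnt (originally-T cells now '.'): 17

Answer: 17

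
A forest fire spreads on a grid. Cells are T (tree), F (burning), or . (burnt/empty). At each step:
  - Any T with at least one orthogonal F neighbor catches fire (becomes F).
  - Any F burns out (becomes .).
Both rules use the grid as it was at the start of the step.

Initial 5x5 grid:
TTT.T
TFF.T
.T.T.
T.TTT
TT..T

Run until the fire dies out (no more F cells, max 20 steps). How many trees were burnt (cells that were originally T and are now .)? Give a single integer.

Answer: 5

Derivation:
Step 1: +4 fires, +2 burnt (F count now 4)
Step 2: +1 fires, +4 burnt (F count now 1)
Step 3: +0 fires, +1 burnt (F count now 0)
Fire out after step 3
Initially T: 15, now '.': 15
Total burnt (originally-T cells now '.'): 5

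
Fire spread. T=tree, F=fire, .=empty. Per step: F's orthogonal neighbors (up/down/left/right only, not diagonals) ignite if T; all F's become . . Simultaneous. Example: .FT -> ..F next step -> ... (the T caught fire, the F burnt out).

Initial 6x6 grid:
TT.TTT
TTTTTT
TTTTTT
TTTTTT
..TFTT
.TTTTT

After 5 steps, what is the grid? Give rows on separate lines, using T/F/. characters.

Step 1: 4 trees catch fire, 1 burn out
  TT.TTT
  TTTTTT
  TTTTTT
  TTTFTT
  ..F.FT
  .TTFTT
Step 2: 6 trees catch fire, 4 burn out
  TT.TTT
  TTTTTT
  TTTFTT
  TTF.FT
  .....F
  .TF.FT
Step 3: 7 trees catch fire, 6 burn out
  TT.TTT
  TTTFTT
  TTF.FT
  TF...F
  ......
  .F...F
Step 4: 6 trees catch fire, 7 burn out
  TT.FTT
  TTF.FT
  TF...F
  F.....
  ......
  ......
Step 5: 4 trees catch fire, 6 burn out
  TT..FT
  TF...F
  F.....
  ......
  ......
  ......

TT..FT
TF...F
F.....
......
......
......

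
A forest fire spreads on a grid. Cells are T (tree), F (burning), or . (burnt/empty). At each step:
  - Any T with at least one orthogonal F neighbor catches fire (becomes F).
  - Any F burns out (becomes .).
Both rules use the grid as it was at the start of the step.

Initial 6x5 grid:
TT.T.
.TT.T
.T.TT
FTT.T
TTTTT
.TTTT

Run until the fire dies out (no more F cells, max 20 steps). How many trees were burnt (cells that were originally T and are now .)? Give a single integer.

Answer: 20

Derivation:
Step 1: +2 fires, +1 burnt (F count now 2)
Step 2: +3 fires, +2 burnt (F count now 3)
Step 3: +3 fires, +3 burnt (F count now 3)
Step 4: +4 fires, +3 burnt (F count now 4)
Step 5: +3 fires, +4 burnt (F count now 3)
Step 6: +2 fires, +3 burnt (F count now 2)
Step 7: +1 fires, +2 burnt (F count now 1)
Step 8: +2 fires, +1 burnt (F count now 2)
Step 9: +0 fires, +2 burnt (F count now 0)
Fire out after step 9
Initially T: 21, now '.': 29
Total burnt (originally-T cells now '.'): 20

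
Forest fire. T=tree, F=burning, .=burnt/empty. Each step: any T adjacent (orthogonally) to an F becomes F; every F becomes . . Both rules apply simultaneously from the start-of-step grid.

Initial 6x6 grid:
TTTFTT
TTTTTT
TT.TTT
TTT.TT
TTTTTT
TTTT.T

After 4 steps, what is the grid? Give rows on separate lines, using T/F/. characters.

Step 1: 3 trees catch fire, 1 burn out
  TTF.FT
  TTTFTT
  TT.TTT
  TTT.TT
  TTTTTT
  TTTT.T
Step 2: 5 trees catch fire, 3 burn out
  TF...F
  TTF.FT
  TT.FTT
  TTT.TT
  TTTTTT
  TTTT.T
Step 3: 4 trees catch fire, 5 burn out
  F.....
  TF...F
  TT..FT
  TTT.TT
  TTTTTT
  TTTT.T
Step 4: 4 trees catch fire, 4 burn out
  ......
  F.....
  TF...F
  TTT.FT
  TTTTTT
  TTTT.T

......
F.....
TF...F
TTT.FT
TTTTTT
TTTT.T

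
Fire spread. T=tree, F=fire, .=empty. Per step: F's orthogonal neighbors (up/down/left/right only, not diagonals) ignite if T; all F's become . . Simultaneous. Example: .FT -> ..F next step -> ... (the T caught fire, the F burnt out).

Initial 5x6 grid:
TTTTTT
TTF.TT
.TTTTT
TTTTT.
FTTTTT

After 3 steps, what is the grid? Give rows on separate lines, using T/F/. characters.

Step 1: 5 trees catch fire, 2 burn out
  TTFTTT
  TF..TT
  .TFTTT
  FTTTT.
  .FTTTT
Step 2: 8 trees catch fire, 5 burn out
  TF.FTT
  F...TT
  .F.FTT
  .FFTT.
  ..FTTT
Step 3: 5 trees catch fire, 8 burn out
  F...FT
  ....TT
  ....FT
  ...FT.
  ...FTT

F...FT
....TT
....FT
...FT.
...FTT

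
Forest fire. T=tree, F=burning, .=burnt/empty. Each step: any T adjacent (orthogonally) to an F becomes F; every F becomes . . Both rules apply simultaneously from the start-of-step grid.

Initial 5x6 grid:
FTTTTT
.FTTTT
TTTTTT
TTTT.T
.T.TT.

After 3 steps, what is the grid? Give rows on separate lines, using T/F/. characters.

Step 1: 3 trees catch fire, 2 burn out
  .FTTTT
  ..FTTT
  TFTTTT
  TTTT.T
  .T.TT.
Step 2: 5 trees catch fire, 3 burn out
  ..FTTT
  ...FTT
  F.FTTT
  TFTT.T
  .T.TT.
Step 3: 6 trees catch fire, 5 burn out
  ...FTT
  ....FT
  ...FTT
  F.FT.T
  .F.TT.

...FTT
....FT
...FTT
F.FT.T
.F.TT.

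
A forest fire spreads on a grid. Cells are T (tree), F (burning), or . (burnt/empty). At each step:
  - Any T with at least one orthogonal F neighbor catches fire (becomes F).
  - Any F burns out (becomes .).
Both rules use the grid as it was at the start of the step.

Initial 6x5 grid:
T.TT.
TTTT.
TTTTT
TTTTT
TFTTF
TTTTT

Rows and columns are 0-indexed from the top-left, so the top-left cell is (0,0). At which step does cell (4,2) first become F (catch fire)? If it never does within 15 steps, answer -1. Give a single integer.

Step 1: cell (4,2)='F' (+7 fires, +2 burnt)
  -> target ignites at step 1
Step 2: cell (4,2)='.' (+8 fires, +7 burnt)
Step 3: cell (4,2)='.' (+4 fires, +8 burnt)
Step 4: cell (4,2)='.' (+3 fires, +4 burnt)
Step 5: cell (4,2)='.' (+3 fires, +3 burnt)
Step 6: cell (4,2)='.' (+0 fires, +3 burnt)
  fire out at step 6

1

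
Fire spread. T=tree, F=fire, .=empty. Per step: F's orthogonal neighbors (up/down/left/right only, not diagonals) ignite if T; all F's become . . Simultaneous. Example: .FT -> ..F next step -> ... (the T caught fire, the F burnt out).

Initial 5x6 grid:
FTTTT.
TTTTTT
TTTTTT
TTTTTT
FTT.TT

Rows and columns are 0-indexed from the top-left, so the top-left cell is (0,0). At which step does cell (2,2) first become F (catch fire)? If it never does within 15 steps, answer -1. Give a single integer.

Step 1: cell (2,2)='T' (+4 fires, +2 burnt)
Step 2: cell (2,2)='T' (+5 fires, +4 burnt)
Step 3: cell (2,2)='T' (+4 fires, +5 burnt)
Step 4: cell (2,2)='F' (+4 fires, +4 burnt)
  -> target ignites at step 4
Step 5: cell (2,2)='.' (+3 fires, +4 burnt)
Step 6: cell (2,2)='.' (+4 fires, +3 burnt)
Step 7: cell (2,2)='.' (+2 fires, +4 burnt)
Step 8: cell (2,2)='.' (+0 fires, +2 burnt)
  fire out at step 8

4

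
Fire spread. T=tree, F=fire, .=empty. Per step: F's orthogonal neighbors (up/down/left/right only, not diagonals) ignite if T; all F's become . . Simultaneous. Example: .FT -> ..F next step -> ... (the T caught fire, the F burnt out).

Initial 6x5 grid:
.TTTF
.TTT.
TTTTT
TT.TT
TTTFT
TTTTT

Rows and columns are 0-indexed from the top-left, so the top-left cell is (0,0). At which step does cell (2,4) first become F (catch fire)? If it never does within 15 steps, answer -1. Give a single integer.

Step 1: cell (2,4)='T' (+5 fires, +2 burnt)
Step 2: cell (2,4)='T' (+7 fires, +5 burnt)
Step 3: cell (2,4)='F' (+7 fires, +7 burnt)
  -> target ignites at step 3
Step 4: cell (2,4)='.' (+4 fires, +7 burnt)
Step 5: cell (2,4)='.' (+1 fires, +4 burnt)
Step 6: cell (2,4)='.' (+0 fires, +1 burnt)
  fire out at step 6

3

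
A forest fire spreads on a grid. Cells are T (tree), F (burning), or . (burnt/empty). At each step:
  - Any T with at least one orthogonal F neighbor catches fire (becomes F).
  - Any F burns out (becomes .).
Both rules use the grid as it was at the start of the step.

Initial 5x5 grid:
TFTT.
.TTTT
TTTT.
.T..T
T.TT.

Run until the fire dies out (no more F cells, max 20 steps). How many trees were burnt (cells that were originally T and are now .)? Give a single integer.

Step 1: +3 fires, +1 burnt (F count now 3)
Step 2: +3 fires, +3 burnt (F count now 3)
Step 3: +4 fires, +3 burnt (F count now 4)
Step 4: +2 fires, +4 burnt (F count now 2)
Step 5: +0 fires, +2 burnt (F count now 0)
Fire out after step 5
Initially T: 16, now '.': 21
Total burnt (originally-T cells now '.'): 12

Answer: 12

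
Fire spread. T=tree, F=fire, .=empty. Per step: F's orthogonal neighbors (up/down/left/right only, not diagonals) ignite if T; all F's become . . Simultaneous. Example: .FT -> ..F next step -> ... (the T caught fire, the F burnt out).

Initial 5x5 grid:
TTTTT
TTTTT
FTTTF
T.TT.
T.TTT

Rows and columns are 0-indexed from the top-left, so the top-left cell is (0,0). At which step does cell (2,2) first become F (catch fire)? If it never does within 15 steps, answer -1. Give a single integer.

Step 1: cell (2,2)='T' (+5 fires, +2 burnt)
Step 2: cell (2,2)='F' (+7 fires, +5 burnt)
  -> target ignites at step 2
Step 3: cell (2,2)='.' (+5 fires, +7 burnt)
Step 4: cell (2,2)='.' (+3 fires, +5 burnt)
Step 5: cell (2,2)='.' (+0 fires, +3 burnt)
  fire out at step 5

2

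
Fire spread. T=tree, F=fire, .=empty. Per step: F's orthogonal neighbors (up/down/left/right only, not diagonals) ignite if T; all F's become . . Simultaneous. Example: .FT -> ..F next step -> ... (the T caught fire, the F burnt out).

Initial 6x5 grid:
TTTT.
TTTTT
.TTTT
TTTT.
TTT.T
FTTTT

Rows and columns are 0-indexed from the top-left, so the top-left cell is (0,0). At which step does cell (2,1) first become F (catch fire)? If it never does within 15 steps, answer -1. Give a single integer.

Step 1: cell (2,1)='T' (+2 fires, +1 burnt)
Step 2: cell (2,1)='T' (+3 fires, +2 burnt)
Step 3: cell (2,1)='T' (+3 fires, +3 burnt)
Step 4: cell (2,1)='F' (+3 fires, +3 burnt)
  -> target ignites at step 4
Step 5: cell (2,1)='.' (+4 fires, +3 burnt)
Step 6: cell (2,1)='.' (+4 fires, +4 burnt)
Step 7: cell (2,1)='.' (+4 fires, +4 burnt)
Step 8: cell (2,1)='.' (+2 fires, +4 burnt)
Step 9: cell (2,1)='.' (+0 fires, +2 burnt)
  fire out at step 9

4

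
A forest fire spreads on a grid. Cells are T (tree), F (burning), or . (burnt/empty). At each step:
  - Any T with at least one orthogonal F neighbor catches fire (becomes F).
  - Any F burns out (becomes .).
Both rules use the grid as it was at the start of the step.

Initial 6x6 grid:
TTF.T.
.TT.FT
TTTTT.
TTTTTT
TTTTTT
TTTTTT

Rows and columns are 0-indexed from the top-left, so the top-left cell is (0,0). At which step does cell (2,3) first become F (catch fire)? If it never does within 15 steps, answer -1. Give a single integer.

Step 1: cell (2,3)='T' (+5 fires, +2 burnt)
Step 2: cell (2,3)='F' (+5 fires, +5 burnt)
  -> target ignites at step 2
Step 3: cell (2,3)='.' (+5 fires, +5 burnt)
Step 4: cell (2,3)='.' (+6 fires, +5 burnt)
Step 5: cell (2,3)='.' (+5 fires, +6 burnt)
Step 6: cell (2,3)='.' (+2 fires, +5 burnt)
Step 7: cell (2,3)='.' (+1 fires, +2 burnt)
Step 8: cell (2,3)='.' (+0 fires, +1 burnt)
  fire out at step 8

2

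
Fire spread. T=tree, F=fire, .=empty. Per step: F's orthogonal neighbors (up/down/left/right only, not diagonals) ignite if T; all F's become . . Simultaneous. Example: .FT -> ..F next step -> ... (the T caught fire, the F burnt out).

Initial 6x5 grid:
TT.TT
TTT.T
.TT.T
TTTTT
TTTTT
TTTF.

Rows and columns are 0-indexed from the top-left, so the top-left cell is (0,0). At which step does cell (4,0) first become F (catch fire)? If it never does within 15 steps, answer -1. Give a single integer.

Step 1: cell (4,0)='T' (+2 fires, +1 burnt)
Step 2: cell (4,0)='T' (+4 fires, +2 burnt)
Step 3: cell (4,0)='T' (+4 fires, +4 burnt)
Step 4: cell (4,0)='F' (+4 fires, +4 burnt)
  -> target ignites at step 4
Step 5: cell (4,0)='.' (+4 fires, +4 burnt)
Step 6: cell (4,0)='.' (+2 fires, +4 burnt)
Step 7: cell (4,0)='.' (+3 fires, +2 burnt)
Step 8: cell (4,0)='.' (+1 fires, +3 burnt)
Step 9: cell (4,0)='.' (+0 fires, +1 burnt)
  fire out at step 9

4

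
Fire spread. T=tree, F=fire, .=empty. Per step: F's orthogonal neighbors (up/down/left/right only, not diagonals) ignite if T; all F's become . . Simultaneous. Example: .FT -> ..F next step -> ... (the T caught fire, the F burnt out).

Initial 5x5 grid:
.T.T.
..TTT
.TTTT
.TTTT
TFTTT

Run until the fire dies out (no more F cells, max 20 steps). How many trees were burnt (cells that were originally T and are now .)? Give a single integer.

Answer: 16

Derivation:
Step 1: +3 fires, +1 burnt (F count now 3)
Step 2: +3 fires, +3 burnt (F count now 3)
Step 3: +3 fires, +3 burnt (F count now 3)
Step 4: +3 fires, +3 burnt (F count now 3)
Step 5: +2 fires, +3 burnt (F count now 2)
Step 6: +2 fires, +2 burnt (F count now 2)
Step 7: +0 fires, +2 burnt (F count now 0)
Fire out after step 7
Initially T: 17, now '.': 24
Total burnt (originally-T cells now '.'): 16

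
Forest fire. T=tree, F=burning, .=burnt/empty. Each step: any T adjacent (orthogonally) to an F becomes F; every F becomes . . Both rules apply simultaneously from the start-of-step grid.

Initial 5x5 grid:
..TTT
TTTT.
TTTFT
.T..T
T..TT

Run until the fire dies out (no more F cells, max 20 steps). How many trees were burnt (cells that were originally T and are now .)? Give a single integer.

Step 1: +3 fires, +1 burnt (F count now 3)
Step 2: +4 fires, +3 burnt (F count now 4)
Step 3: +6 fires, +4 burnt (F count now 6)
Step 4: +2 fires, +6 burnt (F count now 2)
Step 5: +0 fires, +2 burnt (F count now 0)
Fire out after step 5
Initially T: 16, now '.': 24
Total burnt (originally-T cells now '.'): 15

Answer: 15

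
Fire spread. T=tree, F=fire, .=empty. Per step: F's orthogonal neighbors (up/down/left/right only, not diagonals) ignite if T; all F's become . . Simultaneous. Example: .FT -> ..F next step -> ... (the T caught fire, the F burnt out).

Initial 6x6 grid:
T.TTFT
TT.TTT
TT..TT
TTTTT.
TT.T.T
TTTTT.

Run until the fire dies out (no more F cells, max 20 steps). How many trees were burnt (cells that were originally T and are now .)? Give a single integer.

Answer: 26

Derivation:
Step 1: +3 fires, +1 burnt (F count now 3)
Step 2: +4 fires, +3 burnt (F count now 4)
Step 3: +2 fires, +4 burnt (F count now 2)
Step 4: +1 fires, +2 burnt (F count now 1)
Step 5: +2 fires, +1 burnt (F count now 2)
Step 6: +2 fires, +2 burnt (F count now 2)
Step 7: +5 fires, +2 burnt (F count now 5)
Step 8: +4 fires, +5 burnt (F count now 4)
Step 9: +2 fires, +4 burnt (F count now 2)
Step 10: +1 fires, +2 burnt (F count now 1)
Step 11: +0 fires, +1 burnt (F count now 0)
Fire out after step 11
Initially T: 27, now '.': 35
Total burnt (originally-T cells now '.'): 26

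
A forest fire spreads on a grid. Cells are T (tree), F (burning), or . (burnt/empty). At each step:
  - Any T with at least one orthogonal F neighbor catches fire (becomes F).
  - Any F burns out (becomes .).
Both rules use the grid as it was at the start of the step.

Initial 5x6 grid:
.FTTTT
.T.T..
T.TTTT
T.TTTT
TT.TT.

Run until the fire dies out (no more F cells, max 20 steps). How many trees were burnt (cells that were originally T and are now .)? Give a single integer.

Answer: 16

Derivation:
Step 1: +2 fires, +1 burnt (F count now 2)
Step 2: +1 fires, +2 burnt (F count now 1)
Step 3: +2 fires, +1 burnt (F count now 2)
Step 4: +2 fires, +2 burnt (F count now 2)
Step 5: +3 fires, +2 burnt (F count now 3)
Step 6: +4 fires, +3 burnt (F count now 4)
Step 7: +2 fires, +4 burnt (F count now 2)
Step 8: +0 fires, +2 burnt (F count now 0)
Fire out after step 8
Initially T: 20, now '.': 26
Total burnt (originally-T cells now '.'): 16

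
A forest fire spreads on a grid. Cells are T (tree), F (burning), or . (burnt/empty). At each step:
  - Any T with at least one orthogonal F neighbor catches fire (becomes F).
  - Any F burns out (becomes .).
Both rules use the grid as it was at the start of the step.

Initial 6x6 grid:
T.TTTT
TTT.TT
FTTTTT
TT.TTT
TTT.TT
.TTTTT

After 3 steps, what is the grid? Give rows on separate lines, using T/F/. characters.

Step 1: 3 trees catch fire, 1 burn out
  T.TTTT
  FTT.TT
  .FTTTT
  FT.TTT
  TTT.TT
  .TTTTT
Step 2: 5 trees catch fire, 3 burn out
  F.TTTT
  .FT.TT
  ..FTTT
  .F.TTT
  FTT.TT
  .TTTTT
Step 3: 3 trees catch fire, 5 burn out
  ..TTTT
  ..F.TT
  ...FTT
  ...TTT
  .FT.TT
  .TTTTT

..TTTT
..F.TT
...FTT
...TTT
.FT.TT
.TTTTT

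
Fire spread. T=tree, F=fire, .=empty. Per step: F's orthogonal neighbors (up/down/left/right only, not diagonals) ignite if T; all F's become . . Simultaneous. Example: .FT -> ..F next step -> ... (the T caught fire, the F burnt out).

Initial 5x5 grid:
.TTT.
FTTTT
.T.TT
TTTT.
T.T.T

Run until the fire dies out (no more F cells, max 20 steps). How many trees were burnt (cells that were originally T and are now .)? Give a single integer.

Step 1: +1 fires, +1 burnt (F count now 1)
Step 2: +3 fires, +1 burnt (F count now 3)
Step 3: +3 fires, +3 burnt (F count now 3)
Step 4: +5 fires, +3 burnt (F count now 5)
Step 5: +4 fires, +5 burnt (F count now 4)
Step 6: +0 fires, +4 burnt (F count now 0)
Fire out after step 6
Initially T: 17, now '.': 24
Total burnt (originally-T cells now '.'): 16

Answer: 16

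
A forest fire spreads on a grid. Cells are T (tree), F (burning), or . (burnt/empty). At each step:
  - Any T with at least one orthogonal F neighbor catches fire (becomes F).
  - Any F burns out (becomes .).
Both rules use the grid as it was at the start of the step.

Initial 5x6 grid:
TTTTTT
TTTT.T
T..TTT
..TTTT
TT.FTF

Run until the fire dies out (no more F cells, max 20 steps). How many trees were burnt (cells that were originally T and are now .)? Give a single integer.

Step 1: +3 fires, +2 burnt (F count now 3)
Step 2: +4 fires, +3 burnt (F count now 4)
Step 3: +3 fires, +4 burnt (F count now 3)
Step 4: +3 fires, +3 burnt (F count now 3)
Step 5: +3 fires, +3 burnt (F count now 3)
Step 6: +2 fires, +3 burnt (F count now 2)
Step 7: +2 fires, +2 burnt (F count now 2)
Step 8: +0 fires, +2 burnt (F count now 0)
Fire out after step 8
Initially T: 22, now '.': 28
Total burnt (originally-T cells now '.'): 20

Answer: 20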